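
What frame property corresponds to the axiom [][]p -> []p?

density: forall x forall y (Rxy -> exists z (Rxz & Rzy))

Suppose □□p→□p is valid. Take Rxy and set V(p)={w : xR²w}. Then □□p at x, so □p at x, so p at y, i.e. ∃z(Rxz∧Rzy).
The converse is a direct semantic check.
So the correspondent is density.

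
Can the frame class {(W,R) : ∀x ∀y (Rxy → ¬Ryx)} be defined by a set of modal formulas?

No — not modally definable

Any modally definable frame class is closed under surjective bounded morphisms.
The 4-cycle (worlds 0,1,2,3 with 0→1→2→3→0) is asymmetric. Mapping every world to a single reflexive point • is a surjective bounded morphism, and the reflexive point is not asymmetric (R•• but asymmetry requires ¬R••).
So the class is not modally definable.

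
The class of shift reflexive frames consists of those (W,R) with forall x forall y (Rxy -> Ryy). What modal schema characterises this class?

□(□s → s)

A defining formula is □(□s → s) (the T□ axiom).
Suppose □(□s→s) is valid. Take Rxy and set V(s)={w : Ryw}. Then at y, □s holds; since □(□s→s) at x, □s→s at y, so s at y, i.e. Ryy.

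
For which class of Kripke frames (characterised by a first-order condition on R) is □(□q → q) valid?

Suppose □(□q→q) is valid. Take Rxy and set V(q)={w : Ryw}. Then at y, □q holds; since □(□q→q) at x, □q→q at y, so q at y, i.e. Ryy.
The converse is a direct semantic check.
So the correspondent is shift-reflexivity.

shift-reflexivity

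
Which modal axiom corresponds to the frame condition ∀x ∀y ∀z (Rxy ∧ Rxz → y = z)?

A defining formula is ◇s → □s (the CD axiom).
Suppose ◇s→□s is valid. Take Rxy, Rxz and set V(s)={y}. Then ◇s at x, so □s at x, so s at z, i.e. z=y.

◇s → □s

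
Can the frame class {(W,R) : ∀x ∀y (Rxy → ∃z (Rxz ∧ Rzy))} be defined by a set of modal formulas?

Yes, by □□q → □q

This is a Sahlqvist condition; the C4 axiom □□q → □q defines it.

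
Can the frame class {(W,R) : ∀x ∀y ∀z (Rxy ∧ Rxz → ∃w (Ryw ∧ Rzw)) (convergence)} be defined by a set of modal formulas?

The condition is convergence. A defining modal formula is ◇□p → □◇p.

Definable; ◇□p → □◇p defines it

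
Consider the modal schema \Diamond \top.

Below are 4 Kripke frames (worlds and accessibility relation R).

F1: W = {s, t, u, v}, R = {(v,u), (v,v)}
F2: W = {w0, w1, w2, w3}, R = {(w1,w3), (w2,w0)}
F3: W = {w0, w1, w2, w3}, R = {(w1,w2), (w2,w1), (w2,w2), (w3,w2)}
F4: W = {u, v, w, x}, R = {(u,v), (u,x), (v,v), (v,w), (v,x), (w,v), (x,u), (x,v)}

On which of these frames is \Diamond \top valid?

F4

Frame correspondent (Sahlqvist): \forall x \exists y Rxy — i.e. seriality.
F1: fails — world s has no successor.
F2: fails — world w0 has no successor.
F3: fails — world w0 has no successor.
F4: satisfies the condition.
Valid on: F4.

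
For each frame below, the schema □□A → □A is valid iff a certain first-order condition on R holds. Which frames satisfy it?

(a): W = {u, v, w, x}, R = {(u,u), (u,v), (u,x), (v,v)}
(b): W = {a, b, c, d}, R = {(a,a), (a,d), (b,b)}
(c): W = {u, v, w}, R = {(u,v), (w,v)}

(a), (b)

The schema corresponds to density: ∀x ∀y (Rxy → ∃z (Rxz ∧ Rzy)).
(a): ✓.
(b): ✓.
(c): fails — Ruv but no z with Ruz and Rzv.
Valid on: (a), (b).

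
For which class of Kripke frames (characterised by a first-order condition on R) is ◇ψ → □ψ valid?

Partial functionality

Suppose ◇ψ→□ψ is valid. Take Rxy, Rxz and set V(ψ)={y}. Then ◇ψ at x, so □ψ at x, so ψ at z, i.e. z=y.
The converse is a direct semantic check.
Frame condition: ∀x ∀y ∀z (Rxy ∧ Rxz → y = z).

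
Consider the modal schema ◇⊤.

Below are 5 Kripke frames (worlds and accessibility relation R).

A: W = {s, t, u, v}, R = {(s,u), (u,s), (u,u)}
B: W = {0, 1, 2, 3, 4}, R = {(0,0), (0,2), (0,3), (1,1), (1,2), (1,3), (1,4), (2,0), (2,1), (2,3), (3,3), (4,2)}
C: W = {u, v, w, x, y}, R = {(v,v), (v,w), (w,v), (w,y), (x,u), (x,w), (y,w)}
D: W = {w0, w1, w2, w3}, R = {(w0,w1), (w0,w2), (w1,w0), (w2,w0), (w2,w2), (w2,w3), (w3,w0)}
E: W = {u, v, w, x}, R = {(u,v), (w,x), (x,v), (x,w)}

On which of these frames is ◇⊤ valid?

This is the axiom for seriality; its first-order frame correspondent is ∀x ∃y Rxy.
A: fails — world t has no successor.
B: ✓.
C: fails — world u has no successor.
D: ✓.
E: fails — world v has no successor.
Valid on: B, D.

B, D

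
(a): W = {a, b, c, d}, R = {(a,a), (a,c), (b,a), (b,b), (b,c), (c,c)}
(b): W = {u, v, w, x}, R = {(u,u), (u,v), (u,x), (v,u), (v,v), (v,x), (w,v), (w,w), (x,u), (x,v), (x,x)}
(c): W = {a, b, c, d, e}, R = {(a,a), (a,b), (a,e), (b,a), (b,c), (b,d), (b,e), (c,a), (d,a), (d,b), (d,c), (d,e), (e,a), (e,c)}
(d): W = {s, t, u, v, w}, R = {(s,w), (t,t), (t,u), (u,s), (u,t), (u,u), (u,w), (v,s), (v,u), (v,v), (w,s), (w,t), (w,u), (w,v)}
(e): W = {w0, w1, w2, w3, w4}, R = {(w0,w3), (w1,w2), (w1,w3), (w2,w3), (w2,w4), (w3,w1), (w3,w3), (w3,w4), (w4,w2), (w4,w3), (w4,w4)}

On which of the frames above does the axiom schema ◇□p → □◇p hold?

Frame correspondent (Sahlqvist): ∀x ∀y ∀z (Rxy ∧ Rxz → ∃w (Ryw ∧ Rzw)) — i.e. convergence.
(a): satisfies the condition.
(b): satisfies the condition.
(c): satisfies the condition.
(d): fails — Ruw and Rus but w and s have no common successor.
(e): satisfies the condition.
Valid on: (a), (b), (c), (e).

(a), (b), (c), (e)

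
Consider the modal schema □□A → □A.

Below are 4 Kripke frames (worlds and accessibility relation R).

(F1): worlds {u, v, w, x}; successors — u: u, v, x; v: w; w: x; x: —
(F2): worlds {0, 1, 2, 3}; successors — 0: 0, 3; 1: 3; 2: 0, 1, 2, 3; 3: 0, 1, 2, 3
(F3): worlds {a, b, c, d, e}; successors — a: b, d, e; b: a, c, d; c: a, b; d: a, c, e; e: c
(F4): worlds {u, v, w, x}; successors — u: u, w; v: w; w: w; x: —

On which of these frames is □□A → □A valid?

Frame correspondent (Sahlqvist): ∀x ∀y (Rxy → ∃z (Rxz ∧ Rzy)) — i.e. density.
(F1): fails — Rwx but no z with Rwz and Rzx.
(F2): condition met.
(F3): fails — Rab but no z with Raz and Rzb.
(F4): condition met.

(F2), (F4)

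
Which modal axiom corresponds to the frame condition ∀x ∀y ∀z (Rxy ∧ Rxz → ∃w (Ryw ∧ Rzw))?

◇□r → □◇r

This is convergence; the standard corresponding axiom is .2: ◇□r → □◇r.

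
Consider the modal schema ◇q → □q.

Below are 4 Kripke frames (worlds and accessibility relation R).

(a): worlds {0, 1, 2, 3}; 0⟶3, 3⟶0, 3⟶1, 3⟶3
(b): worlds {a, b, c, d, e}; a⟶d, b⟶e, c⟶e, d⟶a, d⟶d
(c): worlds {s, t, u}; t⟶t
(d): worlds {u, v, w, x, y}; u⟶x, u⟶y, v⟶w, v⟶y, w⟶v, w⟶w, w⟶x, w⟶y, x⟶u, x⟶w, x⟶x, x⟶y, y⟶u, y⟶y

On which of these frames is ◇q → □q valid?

(c)

The schema corresponds to partial functionality: ∀x ∀y ∀z (Rxy ∧ Rxz → y = z).
(a): fails — 3 sees both 0 and 1.
(b): fails — d sees both a and d.
(c): condition met.
(d): fails — u sees both x and y.
Valid on: (c).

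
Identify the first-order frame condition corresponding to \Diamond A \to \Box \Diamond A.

The Euclidean property

Suppose ◇A→□◇A is valid. Take Rxy, Rxz and set V(A)={y}. Then ◇A at x, so □◇A at x, so ◇A at z, so some w with Rzw has A; w=y, i.e. Rzy. By symmetry of the argument, Ryz.
Conversely, any frame satisfying \forall x \forall y \forall z (Rxy \wedge Rxz \to Ryz) validates the schema.
So the correspondent is the Euclidean property.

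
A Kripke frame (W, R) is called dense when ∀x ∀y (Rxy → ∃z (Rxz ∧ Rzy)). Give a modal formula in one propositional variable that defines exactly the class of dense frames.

□□q → □q

The condition is density. The C4 schema □□q → □q defines it.
Suppose □□q→□q is valid. Take Rxy and set V(q)={w : xR²w}. Then □□q at x, so □q at x, so q at y, i.e. ∃z(Rxz∧Rzy).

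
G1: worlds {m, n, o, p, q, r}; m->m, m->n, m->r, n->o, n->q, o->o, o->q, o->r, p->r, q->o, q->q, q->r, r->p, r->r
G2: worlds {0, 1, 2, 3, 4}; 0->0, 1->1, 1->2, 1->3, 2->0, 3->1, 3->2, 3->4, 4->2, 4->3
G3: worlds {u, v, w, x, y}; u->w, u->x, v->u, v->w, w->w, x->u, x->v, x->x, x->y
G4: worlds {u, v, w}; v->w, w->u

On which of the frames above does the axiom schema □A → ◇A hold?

The schema corresponds to seriality: ∀x ∃y Rxy.
G1: satisfies the condition.
G2: satisfies the condition.
G3: fails — world y has no successor.
G4: fails — world u has no successor.
Valid on: G1, G2.

G1, G2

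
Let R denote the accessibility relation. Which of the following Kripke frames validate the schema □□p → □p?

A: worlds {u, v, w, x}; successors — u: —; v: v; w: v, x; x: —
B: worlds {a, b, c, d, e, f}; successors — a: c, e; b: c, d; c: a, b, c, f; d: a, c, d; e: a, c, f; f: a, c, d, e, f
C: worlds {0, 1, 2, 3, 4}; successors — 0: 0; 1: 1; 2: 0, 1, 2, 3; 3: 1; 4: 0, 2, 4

C

Frame correspondent (Sahlqvist): ∀x ∀y (Rxy → ∃z (Rxz ∧ Rzy)) — i.e. density.
A: fails — Rwx but no z with Rwz and Rzx.
B: fails — Rae but no z with Raz and Rze.
C: holds.
Valid on: C.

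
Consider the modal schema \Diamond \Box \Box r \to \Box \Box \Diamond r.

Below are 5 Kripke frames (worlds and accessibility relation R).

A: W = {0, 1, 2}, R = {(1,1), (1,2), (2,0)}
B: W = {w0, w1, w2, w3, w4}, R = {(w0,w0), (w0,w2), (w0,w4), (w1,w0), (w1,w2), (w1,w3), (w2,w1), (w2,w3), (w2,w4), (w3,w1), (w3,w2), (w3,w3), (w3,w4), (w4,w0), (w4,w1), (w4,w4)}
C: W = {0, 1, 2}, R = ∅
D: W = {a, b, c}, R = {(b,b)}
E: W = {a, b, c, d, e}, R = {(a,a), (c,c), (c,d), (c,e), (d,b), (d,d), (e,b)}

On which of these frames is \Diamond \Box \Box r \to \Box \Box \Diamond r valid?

B, C, D

The schema corresponds to a generalized confluence (Geach) condition: \forall x \forall y \forall z ((xRy \wedge x R^2 z) \to \exists w (y R^2 w \wedge zRw)).
A: fails — 1R1, 1R²0 but no w with 1R²w and 0Rw.
B: satisfies the condition.
C: satisfies the condition.
D: satisfies the condition.
E: fails — cRc, cR²b but no w with cR²w and bRw.
Valid on: B, C, D.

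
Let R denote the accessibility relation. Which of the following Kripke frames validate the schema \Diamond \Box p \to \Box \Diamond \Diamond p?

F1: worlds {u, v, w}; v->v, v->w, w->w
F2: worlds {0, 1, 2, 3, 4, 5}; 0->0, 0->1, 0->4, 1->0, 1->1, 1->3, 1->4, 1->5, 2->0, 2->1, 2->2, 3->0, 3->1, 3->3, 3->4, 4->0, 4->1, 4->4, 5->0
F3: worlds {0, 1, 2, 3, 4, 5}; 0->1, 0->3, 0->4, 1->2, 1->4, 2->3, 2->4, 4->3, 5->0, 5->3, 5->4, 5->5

The schema corresponds to a generalized confluence (Geach) condition: \forall x \forall y \forall z ((xRy \wedge xRz) \to \exists w (yRw \wedge z R^2 w)).
F1: condition met.
F2: condition met.
F3: fails — 0R1, 0R3 but no w with 1Rw and 3R²w.

F1, F2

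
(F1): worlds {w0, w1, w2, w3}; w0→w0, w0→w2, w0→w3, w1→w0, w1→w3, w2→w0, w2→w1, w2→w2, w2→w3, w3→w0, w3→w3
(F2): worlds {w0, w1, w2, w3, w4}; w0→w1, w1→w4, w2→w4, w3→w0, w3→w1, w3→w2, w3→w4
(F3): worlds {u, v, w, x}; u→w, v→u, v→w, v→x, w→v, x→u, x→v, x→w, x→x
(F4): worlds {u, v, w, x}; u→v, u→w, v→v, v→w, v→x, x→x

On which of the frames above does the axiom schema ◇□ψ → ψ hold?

none

This is the axiom for symmetry; its first-order frame correspondent is ∀x ∀y (Rxy → Ryx).
(F1): fails — Rw1w0 but not Rw0w1.
(F2): fails — Rw2w4 but not Rw4w2.
(F3): fails — Rxw but not Rwx.
(F4): fails — Ruv but not Rvu.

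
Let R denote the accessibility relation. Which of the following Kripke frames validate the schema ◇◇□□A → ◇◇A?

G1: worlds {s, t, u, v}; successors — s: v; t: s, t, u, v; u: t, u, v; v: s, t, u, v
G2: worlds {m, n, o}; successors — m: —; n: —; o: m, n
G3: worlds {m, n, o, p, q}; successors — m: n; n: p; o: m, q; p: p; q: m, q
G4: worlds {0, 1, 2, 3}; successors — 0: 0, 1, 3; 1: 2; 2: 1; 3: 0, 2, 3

This is the axiom for a generalized confluence (Geach) condition; its first-order frame correspondent is ∀x ∀y (xR²y → ∃w (yR²w ∧ xR²w)).
G1: condition met.
G2: condition met.
G3: fails — oR²m but no w with mR²w and oR²w.
G4: condition met.
Valid on: G1, G2, G4.

G1, G2, G4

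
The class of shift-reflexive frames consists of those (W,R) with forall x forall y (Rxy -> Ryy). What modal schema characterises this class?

□(□p → p)

A defining formula is □(□p → p) (the T□ axiom).
Suppose □(□p→p) is valid. Take Rxy and set V(p)={w : Ryw}. Then at y, □p holds; since □(□p→p) at x, □p→p at y, so p at y, i.e. Ryy.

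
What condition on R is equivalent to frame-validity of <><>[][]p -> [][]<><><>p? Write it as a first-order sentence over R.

This is a Sahlqvist (Geach-type) schema ◇^2□^2p → □^2◇^3p.
Minimal-valuation argument: fix x; take any y with xR^2y and any z with xR^2z. Set V(p) to the set of worlds R-reachable from y in exactly 2 steps. Then □^2p holds at y, so the antecedent holds at x; validity forces ◇^3p at z, giving a w with zR^3w and yR^2w.
First-order correspondent: forall x forall y forall z ((x R^2 y & x R^2 z) -> exists w (y R^2 w & z R^3 w)).

forall x forall y forall z ((x R^2 y & x R^2 z) -> exists w (y R^2 w & z R^3 w))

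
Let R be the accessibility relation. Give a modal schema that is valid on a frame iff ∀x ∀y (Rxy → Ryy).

The condition is shift-reflexivity. The T□ schema □(□s → s) defines it.
Suppose □(□s→s) is valid. Take Rxy and set V(s)={w : Ryw}. Then at y, □s holds; since □(□s→s) at x, □s→s at y, so s at y, i.e. Ryy.

□(□s → s)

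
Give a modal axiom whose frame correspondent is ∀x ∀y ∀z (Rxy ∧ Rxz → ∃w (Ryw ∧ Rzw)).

◇□r → □◇r

A defining formula is ◇□r → □◇r (the .2 axiom).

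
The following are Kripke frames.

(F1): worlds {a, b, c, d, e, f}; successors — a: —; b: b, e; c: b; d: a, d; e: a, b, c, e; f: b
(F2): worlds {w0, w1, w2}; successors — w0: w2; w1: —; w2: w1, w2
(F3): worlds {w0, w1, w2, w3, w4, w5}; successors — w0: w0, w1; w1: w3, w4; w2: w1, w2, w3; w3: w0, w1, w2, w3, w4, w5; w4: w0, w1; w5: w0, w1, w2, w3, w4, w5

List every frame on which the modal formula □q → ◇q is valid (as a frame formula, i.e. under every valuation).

(F3)

This is the axiom for seriality; its first-order frame correspondent is ∀x ∃y Rxy.
(F1): fails — world a has no successor.
(F2): fails — world w1 has no successor.
(F3): ✓.
Valid on: (F3).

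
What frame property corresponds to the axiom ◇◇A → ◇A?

Equivalently (dual form): □A → □□A.
Suppose □A→□□A is valid. Take Rxy, Ryz and set V(A)={w : Rxw}. Then □A at x, so □□A at x, so □A at y, so A at z, i.e. Rxz.

Transitivity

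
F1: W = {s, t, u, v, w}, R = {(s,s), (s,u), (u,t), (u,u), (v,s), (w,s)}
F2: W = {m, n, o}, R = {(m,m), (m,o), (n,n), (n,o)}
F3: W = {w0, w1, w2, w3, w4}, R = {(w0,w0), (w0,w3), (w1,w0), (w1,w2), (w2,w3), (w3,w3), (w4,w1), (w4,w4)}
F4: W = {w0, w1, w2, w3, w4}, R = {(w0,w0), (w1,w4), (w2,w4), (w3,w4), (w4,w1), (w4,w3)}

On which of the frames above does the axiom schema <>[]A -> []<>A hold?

F4

This is the axiom for convergence; its first-order frame correspondent is forall x forall y forall z (Rxy & Rxz -> exists w (Ryw & Rzw)).
F1: fails — Rut and Rut but t and t have no common successor.
F2: fails — Rmo and Rmo but o and o have no common successor.
F3: fails — Rw4w4 and Rw4w1 but w4 and w1 have no common successor.
F4: condition met.
Valid on: F4.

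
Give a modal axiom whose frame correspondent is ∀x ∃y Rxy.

The condition is seriality. The D schema □p → ◇p defines it.
Suppose □p→◇p is valid. At any x set V(p)=W. Then □p at x, so ◇p at x, so x has a successor.

□p → ◇p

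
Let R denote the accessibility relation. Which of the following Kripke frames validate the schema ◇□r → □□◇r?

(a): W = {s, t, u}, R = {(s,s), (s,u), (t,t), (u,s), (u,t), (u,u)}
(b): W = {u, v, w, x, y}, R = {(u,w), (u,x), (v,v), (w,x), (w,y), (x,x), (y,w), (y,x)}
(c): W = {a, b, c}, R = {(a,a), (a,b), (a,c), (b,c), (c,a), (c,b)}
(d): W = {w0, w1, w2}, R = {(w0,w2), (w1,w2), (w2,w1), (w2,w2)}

(b), (d)

The schema corresponds to a generalized confluence (Geach) condition: ∀x ∀y ∀z ((xRy ∧ xR²z) → ∃w (yRw ∧ zRw)).
(a): fails — sRs, sR²t but no w with sRw and tRw.
(b): holds.
(c): fails — aRb, aR²c but no w with bRw and cRw.
(d): holds.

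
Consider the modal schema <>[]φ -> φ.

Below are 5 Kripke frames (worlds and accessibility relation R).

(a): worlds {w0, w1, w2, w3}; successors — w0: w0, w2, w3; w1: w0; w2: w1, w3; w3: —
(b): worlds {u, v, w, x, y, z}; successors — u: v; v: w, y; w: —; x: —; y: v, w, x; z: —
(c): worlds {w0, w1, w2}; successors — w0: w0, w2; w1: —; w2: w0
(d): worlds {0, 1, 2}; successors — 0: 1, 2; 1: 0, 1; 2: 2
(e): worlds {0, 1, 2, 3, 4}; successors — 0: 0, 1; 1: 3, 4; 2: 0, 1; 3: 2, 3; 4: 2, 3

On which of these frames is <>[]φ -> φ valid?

(c)

The schema corresponds to symmetry: forall x forall y (Rxy -> Ryx).
(a): fails — Rw1w0 but not Rw0w1.
(b): fails — Ruv but not Rvu.
(c): holds.
(d): fails — R02 but not R20.
(e): fails — R32 but not R23.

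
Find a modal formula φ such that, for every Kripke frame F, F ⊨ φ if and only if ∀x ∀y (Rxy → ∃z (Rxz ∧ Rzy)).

□□p → □p

The condition is density. The C4 schema □□p → □p defines it.
Suppose □□p→□p is valid. Take Rxy and set V(p)={w : xR²w}. Then □□p at x, so □p at x, so p at y, i.e. ∃z(Rxz∧Rzy).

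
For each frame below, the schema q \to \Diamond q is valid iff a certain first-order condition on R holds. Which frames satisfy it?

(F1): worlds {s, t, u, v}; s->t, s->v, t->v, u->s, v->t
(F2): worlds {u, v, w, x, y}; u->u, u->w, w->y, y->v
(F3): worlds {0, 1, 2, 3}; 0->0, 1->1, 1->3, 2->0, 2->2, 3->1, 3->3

This is the axiom for a generalized confluence (Geach) condition; its first-order frame correspondent is \forall x \exists w (x = w \wedge xRw).
(F1): fails — at s but no w with s=w and sRw.
(F2): fails — at v but no t with v=t and vRt.
(F3): condition met.

(F3)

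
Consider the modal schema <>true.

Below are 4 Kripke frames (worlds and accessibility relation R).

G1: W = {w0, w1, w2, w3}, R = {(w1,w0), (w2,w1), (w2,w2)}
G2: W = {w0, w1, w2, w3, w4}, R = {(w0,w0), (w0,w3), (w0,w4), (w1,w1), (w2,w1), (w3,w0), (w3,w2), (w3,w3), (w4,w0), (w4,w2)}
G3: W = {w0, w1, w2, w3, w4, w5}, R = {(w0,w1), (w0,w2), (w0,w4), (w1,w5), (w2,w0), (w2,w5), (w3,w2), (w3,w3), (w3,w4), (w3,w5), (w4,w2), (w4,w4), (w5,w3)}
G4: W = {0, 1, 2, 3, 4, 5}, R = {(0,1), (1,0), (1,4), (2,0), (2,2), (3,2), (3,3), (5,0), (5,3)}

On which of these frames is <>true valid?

Frame correspondent (Sahlqvist): forall x exists y Rxy — i.e. seriality.
G1: fails — world w0 has no successor.
G2: ✓.
G3: ✓.
G4: fails — world 4 has no successor.

G2, G3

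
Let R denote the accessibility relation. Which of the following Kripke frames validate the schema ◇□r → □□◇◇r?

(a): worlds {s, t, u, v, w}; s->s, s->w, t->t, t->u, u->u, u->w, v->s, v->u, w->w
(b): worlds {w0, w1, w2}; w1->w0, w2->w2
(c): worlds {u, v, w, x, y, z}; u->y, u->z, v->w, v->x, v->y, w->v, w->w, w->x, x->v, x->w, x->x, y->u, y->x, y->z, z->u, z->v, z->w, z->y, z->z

(b), (c)

Frame correspondent (Sahlqvist): ∀x ∀y ∀z ((xRy ∧ xR²z) → ∃w (yRw ∧ zR²w)) — i.e. a generalized confluence (Geach) condition.
(a): fails — tRt, tR²w but no w* with tRw* and wR²w*.
(b): satisfies the condition.
(c): satisfies the condition.
Valid on: (b), (c).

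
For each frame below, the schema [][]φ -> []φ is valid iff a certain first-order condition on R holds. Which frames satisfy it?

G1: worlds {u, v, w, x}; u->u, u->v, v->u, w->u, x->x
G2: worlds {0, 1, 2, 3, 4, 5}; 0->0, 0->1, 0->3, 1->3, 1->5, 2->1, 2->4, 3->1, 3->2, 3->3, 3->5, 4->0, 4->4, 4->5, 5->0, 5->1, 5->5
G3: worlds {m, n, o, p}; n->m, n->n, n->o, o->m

G1

Frame correspondent (Sahlqvist): forall x forall y (Rxy -> exists z (Rxz & Rzy)) — i.e. density.
G1: holds.
G2: fails — R21 but no z with R2z and Rz1.
G3: fails — Rom but no z with Roz and Rzm.
Valid on: G1.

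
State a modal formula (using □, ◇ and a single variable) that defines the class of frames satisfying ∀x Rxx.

The condition is reflexivity. The T schema □s → s defines it.
Suppose □s→s is valid. At any x set V(s)={w : Rxw}. Then □s holds at x, so s holds at x, i.e. Rxx.

□s → s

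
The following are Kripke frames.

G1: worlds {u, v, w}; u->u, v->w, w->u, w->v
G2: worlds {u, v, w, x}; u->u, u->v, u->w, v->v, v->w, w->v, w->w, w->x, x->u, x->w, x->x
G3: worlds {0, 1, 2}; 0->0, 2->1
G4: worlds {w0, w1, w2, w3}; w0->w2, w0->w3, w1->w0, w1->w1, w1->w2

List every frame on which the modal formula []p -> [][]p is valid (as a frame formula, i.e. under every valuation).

The schema corresponds to transitivity: forall x forall y forall z (Rxy & Ryz -> Rxz).
G1: fails — Rvw and Rwu but not Rvu.
G2: fails — Rxw and Rwv but not Rxv.
G3: holds.
G4: fails — Rw1w0 and Rw0w3 but not Rw1w3.

G3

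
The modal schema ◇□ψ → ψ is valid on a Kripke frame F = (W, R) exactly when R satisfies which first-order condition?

symmetry

This schema is equivalent to the B axiom ψ → □◇ψ.
It corresponds to symmetry: ∀x ∀y (Rxy → Ryx).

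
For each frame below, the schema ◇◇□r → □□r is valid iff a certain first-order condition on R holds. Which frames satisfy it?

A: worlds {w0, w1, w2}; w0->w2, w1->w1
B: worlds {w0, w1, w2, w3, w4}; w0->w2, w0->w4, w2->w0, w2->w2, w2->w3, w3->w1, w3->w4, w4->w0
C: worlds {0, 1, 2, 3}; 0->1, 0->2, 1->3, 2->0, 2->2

The schema corresponds to a generalized confluence (Geach) condition: ∀x ∀y ∀z ((xR²y ∧ xR²z) → ∃w (yRw ∧ z = w)).
A: satisfies the condition.
B: fails — w0R²w0, w0R²w0 but no w with w0Rw and w0=w.
C: fails — 0R²0, 0R²0 but no w with 0Rw and 0=w.

A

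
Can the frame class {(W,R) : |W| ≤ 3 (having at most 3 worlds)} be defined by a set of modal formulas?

Not definable by any modal formula

Modal frame validity is preserved under disjoint unions.
Any modal formula valid on each of 4 disjoint one-world frames is valid on their disjoint union (validity is preserved under disjoint unions). Each one-world frame has |W|=1≤3, but the union has |W|=4.
Hence having at most 3 worlds is not modally definable.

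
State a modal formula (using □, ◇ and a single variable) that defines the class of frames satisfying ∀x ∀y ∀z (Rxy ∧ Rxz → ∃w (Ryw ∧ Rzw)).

◇□q → □◇q

This is convergence; the standard corresponding axiom is .2: ◇□q → □◇q.
Suppose ◇□q→□◇q is valid. Take Rxy, Rxz and set V(q)={w : Ryw}. Then □q at y so ◇□q at x, so □◇q at x, so ◇q at z, giving w with Rzw and Ryw.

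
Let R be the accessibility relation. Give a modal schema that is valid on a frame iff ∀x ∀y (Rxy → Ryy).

A defining formula is □(□s → s) (the T□ axiom).
Suppose □(□s→s) is valid. Take Rxy and set V(s)={w : Ryw}. Then at y, □s holds; since □(□s→s) at x, □s→s at y, so s at y, i.e. Ryy.

□(□s → s)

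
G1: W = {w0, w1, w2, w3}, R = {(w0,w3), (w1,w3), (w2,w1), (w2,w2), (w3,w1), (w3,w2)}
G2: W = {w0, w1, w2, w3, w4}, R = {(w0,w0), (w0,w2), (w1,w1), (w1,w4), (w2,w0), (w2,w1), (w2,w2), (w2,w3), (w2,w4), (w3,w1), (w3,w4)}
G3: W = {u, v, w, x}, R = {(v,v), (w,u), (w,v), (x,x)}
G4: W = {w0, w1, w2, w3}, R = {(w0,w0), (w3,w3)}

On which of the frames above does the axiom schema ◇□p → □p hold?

G4

Frame correspondent (Sahlqvist): ∀x ∀y ∀z ((xRy ∧ xRz) → ∃w (yRw ∧ z = w)) — i.e. a generalized confluence (Geach) condition.
G1: fails — w0Rw3, w0Rw3 but no w with w3Rw and w3=w.
G2: fails — w1Rw4, w1Rw1 but no w with w4Rw and w1=w.
G3: fails — wRu, wRu but no t with uRt and u=t.
G4: condition met.
Valid on: G4.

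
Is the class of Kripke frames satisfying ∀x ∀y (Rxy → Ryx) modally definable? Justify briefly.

Yes: it is symmetry, defined by the B schema p → □◇p.
Suppose p→□◇p is valid. Take Rxy and set V(p)={x}. Then p at x, so □◇p at x, so ◇p at y, so some z with Ryz has p; z=x, i.e. Ryx.

Yes, by p → □◇p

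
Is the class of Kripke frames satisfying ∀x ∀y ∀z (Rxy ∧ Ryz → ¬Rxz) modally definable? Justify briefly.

Not modally definable

Any modally definable frame class is closed under surjective bounded morphisms.
The 5-cycle (worlds a,b,c,d,e with a→b→c→d→e→a) is intransitive. Mapping every world to a single reflexive point • is a surjective bounded morphism; the reflexive point is not intransitive (R••∧R•• but R••).
Hence intransitivity is not modally definable.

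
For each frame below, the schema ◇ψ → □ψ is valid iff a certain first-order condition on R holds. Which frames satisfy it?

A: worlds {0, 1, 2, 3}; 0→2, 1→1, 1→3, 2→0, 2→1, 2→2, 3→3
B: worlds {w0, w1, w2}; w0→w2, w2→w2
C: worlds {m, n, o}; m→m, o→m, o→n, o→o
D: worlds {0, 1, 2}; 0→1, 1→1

This is the axiom for partial functionality; its first-order frame correspondent is ∀x ∀y ∀z (Rxy ∧ Rxz → y = z).
A: fails — 1 sees both 1 and 3.
B: condition met.
C: fails — o sees both m and n.
D: condition met.
Valid on: B, D.

B, D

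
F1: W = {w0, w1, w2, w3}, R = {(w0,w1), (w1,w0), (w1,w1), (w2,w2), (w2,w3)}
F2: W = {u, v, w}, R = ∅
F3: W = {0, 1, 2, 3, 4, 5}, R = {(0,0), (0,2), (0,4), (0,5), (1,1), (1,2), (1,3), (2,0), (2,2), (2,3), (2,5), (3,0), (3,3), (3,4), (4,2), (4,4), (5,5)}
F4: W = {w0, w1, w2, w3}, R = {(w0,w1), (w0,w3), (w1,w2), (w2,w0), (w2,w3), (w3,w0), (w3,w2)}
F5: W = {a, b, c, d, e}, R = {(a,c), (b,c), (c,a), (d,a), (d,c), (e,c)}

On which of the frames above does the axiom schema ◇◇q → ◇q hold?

F2

This is the axiom for transitivity; its first-order frame correspondent is ∀x ∀y ∀z (Rxy ∧ Ryz → Rxz).
F1: fails — Rw0w1 and Rw1w0 but not Rw0w0.
F2: condition met.
F3: fails — R34 and R42 but not R32.
F4: fails — Rw1w2 and Rw2w0 but not Rw1w0.
F5: fails — Rbc and Rca but not Rba.
Valid on: F2.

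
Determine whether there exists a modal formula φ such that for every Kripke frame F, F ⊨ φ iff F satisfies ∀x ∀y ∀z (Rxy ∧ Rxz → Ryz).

Yes: it is the Euclidean property, defined by the 5 schema ◇p → □◇p.
Suppose ◇p→□◇p is valid. Take Rxy, Rxz and set V(p)={y}. Then ◇p at x, so □◇p at x, so ◇p at z, so some w with Rzw has p; w=y, i.e. Rzy. By symmetry of the argument, Ryz.

Definable; ◇p → □◇p defines it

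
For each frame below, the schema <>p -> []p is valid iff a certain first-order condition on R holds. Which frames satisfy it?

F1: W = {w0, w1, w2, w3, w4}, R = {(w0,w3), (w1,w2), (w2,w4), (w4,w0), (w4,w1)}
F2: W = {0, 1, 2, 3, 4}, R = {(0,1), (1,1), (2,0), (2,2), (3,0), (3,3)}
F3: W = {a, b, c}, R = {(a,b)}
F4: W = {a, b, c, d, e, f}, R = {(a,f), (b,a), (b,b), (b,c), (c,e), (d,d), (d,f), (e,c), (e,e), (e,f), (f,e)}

F3

Frame correspondent (Sahlqvist): forall x forall y forall z (Rxy & Rxz -> y = z) — i.e. partial functionality.
F1: fails — w4 sees both w0 and w1.
F2: fails — 2 sees both 0 and 2.
F3: condition met.
F4: fails — b sees both a and b.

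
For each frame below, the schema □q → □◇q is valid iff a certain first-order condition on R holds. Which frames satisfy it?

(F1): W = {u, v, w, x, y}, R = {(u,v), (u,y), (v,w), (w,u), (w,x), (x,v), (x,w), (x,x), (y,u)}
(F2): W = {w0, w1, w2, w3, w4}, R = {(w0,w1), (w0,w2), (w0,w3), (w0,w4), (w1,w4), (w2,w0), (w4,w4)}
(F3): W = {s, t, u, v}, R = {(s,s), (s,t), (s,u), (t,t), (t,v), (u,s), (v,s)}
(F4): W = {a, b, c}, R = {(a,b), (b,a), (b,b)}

(F4)

The schema corresponds to a generalized confluence (Geach) condition: ∀x ∀z (xRz → ∃w (xRw ∧ zRw)).
(F1): fails — uRv but no t with uRt and vRt.
(F2): fails — w0Rw2 but no w with w0Rw and w2Rw.
(F3): fails — tRv but no w with tRw and vRw.
(F4): ✓.
Valid on: (F4).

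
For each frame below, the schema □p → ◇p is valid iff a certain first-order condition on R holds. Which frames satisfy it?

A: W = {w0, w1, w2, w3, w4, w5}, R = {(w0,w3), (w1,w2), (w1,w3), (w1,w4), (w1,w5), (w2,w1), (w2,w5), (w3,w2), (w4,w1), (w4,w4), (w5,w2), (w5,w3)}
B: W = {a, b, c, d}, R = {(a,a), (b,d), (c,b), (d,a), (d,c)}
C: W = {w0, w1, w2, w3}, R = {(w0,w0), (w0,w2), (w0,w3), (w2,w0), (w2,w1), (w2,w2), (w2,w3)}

A, B

The schema corresponds to seriality: ∀x ∃y Rxy.
A: holds.
B: holds.
C: fails — world w1 has no successor.
Valid on: A, B.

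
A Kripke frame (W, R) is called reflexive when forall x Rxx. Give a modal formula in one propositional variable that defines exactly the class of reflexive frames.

The condition is reflexivity. The T schema □p → p defines it.
Suppose □p→p is valid. At any x set V(p)={w : Rxw}. Then □p holds at x, so p holds at x, i.e. Rxx.

□p → p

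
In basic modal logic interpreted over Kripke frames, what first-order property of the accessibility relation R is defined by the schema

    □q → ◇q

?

Seriality

This is the D axiom.
It corresponds to seriality: ∀x ∃y Rxy.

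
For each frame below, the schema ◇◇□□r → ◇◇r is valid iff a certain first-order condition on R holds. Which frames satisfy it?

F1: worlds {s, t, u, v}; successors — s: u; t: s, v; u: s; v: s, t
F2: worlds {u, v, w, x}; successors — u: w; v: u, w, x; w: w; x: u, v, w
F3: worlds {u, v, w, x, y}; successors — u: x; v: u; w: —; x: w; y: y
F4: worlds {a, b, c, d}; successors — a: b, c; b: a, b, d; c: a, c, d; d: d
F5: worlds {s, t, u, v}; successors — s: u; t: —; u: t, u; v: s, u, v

F1, F2, F4

Frame correspondent (Sahlqvist): ∀x ∀y (xR²y → ∃w (yR²w ∧ xR²w)) — i.e. a generalized confluence (Geach) condition.
F1: holds.
F2: holds.
F3: fails — uR²w but no t with wR²t and uR²t.
F4: holds.
F5: fails — sR²t but no w with tR²w and sR²w.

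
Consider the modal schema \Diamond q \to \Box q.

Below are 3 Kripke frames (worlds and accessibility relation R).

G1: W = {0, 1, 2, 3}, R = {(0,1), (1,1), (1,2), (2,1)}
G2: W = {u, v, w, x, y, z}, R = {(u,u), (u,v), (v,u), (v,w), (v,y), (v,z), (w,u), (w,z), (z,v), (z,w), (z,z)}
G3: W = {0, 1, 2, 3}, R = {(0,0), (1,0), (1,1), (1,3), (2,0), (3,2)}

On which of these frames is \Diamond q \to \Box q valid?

none

The schema corresponds to partial functionality: \forall x \forall y \forall z (Rxy \wedge Rxz \to y = z).
G1: fails — 1 sees both 1 and 2.
G2: fails — u sees both u and v.
G3: fails — 1 sees both 0 and 1.
Valid on no frame.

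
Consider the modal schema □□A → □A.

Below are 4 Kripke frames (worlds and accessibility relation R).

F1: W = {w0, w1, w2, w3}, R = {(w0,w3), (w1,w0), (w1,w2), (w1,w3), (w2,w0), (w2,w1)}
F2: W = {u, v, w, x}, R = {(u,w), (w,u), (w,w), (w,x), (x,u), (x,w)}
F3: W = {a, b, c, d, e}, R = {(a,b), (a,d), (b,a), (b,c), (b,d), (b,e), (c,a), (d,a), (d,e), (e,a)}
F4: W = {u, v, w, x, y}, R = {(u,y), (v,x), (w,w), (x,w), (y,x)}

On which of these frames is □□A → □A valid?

F2

Frame correspondent (Sahlqvist): ∀x ∀y (Rxy → ∃z (Rxz ∧ Rzy)) — i.e. density.
F1: fails — Rw1w2 but no z with Rw1z and Rzw2.
F2: ✓.
F3: fails — Rbc but no z with Rbz and Rzc.
F4: fails — Ryx but no z with Ryz and Rzx.
Valid on: F2.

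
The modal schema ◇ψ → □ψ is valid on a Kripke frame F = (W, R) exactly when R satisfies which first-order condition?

Partial functionality

This schema is the CD axiom.
Its frame correspondent is partial functionality — ∀x ∀y ∀z (Rxy ∧ Rxz → y = z).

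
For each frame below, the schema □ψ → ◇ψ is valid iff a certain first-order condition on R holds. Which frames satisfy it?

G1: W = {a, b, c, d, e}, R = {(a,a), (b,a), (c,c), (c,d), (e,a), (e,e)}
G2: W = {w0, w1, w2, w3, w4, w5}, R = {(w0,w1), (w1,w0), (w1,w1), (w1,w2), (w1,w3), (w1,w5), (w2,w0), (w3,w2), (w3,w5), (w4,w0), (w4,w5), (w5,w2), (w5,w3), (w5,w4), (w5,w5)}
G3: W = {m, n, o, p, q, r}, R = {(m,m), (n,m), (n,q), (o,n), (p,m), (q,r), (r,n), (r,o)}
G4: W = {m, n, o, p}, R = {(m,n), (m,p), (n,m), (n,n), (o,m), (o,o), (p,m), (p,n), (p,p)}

The schema corresponds to seriality: ∀x ∃y Rxy.
G1: fails — world d has no successor.
G2: holds.
G3: holds.
G4: holds.
Valid on: G2, G3, G4.

G2, G3, G4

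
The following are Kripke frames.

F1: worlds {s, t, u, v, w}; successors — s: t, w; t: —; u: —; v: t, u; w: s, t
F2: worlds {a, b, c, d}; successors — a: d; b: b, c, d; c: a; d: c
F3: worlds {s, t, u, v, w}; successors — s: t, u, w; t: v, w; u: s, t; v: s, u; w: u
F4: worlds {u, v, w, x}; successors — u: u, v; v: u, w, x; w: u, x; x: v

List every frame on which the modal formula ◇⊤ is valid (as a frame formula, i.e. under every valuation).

F2, F3, F4

This is the axiom for seriality; its first-order frame correspondent is ∀x ∃y Rxy.
F1: fails — world t has no successor.
F2: holds.
F3: holds.
F4: holds.
Valid on: F2, F3, F4.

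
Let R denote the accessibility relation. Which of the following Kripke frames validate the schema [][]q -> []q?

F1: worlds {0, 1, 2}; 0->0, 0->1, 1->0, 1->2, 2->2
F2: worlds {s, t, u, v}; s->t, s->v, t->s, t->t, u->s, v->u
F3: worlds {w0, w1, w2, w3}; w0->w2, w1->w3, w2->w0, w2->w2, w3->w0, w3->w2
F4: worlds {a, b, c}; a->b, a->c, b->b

F1

The schema corresponds to density: forall x forall y (Rxy -> exists z (Rxz & Rzy)).
F1: satisfies the condition.
F2: fails — Rus but no z with Ruz and Rzs.
F3: fails — Rw1w3 but no z with Rw1z and Rzw3.
F4: fails — Rac but no z with Raz and Rzc.
Valid on: F1.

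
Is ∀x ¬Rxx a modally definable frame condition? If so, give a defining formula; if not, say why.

Not definable by any modal formula

Modal frame validity is preserved under surjective bounded morphisms.
The 2-cycle (worlds s,t with s→t→s) is irreflexive, and the map sending every world to a single reflexive point • is a surjective bounded morphism (forth: every edge maps to (•,•); back: every world has a successor). So any modal formula valid on the 2-cycle is also valid on the reflexive point, which is not irreflexive.
So no modal formula (or set of formulas) defines exactly the irreflexive frames.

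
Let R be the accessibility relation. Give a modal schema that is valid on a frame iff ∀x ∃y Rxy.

□r → ◇r

The condition is seriality. The D schema □r → ◇r defines it.
Suppose □r→◇r is valid. At any x set V(r)=W. Then □r at x, so ◇r at x, so x has a successor.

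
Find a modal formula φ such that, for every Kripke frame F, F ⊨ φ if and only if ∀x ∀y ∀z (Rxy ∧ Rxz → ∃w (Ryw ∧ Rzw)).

The condition is convergence. The .2 schema ◇□p → □◇p defines it.
Suppose ◇□p→□◇p is valid. Take Rxy, Rxz and set V(p)={w : Ryw}. Then □p at y so ◇□p at x, so □◇p at x, so ◇p at z, giving w with Rzw and Ryw.

◇□p → □◇p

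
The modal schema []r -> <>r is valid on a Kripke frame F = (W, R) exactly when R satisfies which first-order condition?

Suppose □r→◇r is valid. At any x set V(r)=W. Then □r at x, so ◇r at x, so x has a successor.

Seriality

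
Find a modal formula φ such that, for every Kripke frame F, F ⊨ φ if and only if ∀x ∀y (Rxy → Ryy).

□(□r → r)

A defining formula is □(□r → r) (the T□ axiom).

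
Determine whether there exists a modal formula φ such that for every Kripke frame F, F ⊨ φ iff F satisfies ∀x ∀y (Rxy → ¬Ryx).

Any modally definable frame class is closed under surjective bounded morphisms.
The 3-cycle (worlds 0,1,2 with 0→1→2→0) is asymmetric. Mapping every world to a single reflexive point • is a surjective bounded morphism, and the reflexive point is not asymmetric (R•• but asymmetry requires ¬R••).
So no modal formula (or set of formulas) defines exactly the asymmetric frames.

Not modally definable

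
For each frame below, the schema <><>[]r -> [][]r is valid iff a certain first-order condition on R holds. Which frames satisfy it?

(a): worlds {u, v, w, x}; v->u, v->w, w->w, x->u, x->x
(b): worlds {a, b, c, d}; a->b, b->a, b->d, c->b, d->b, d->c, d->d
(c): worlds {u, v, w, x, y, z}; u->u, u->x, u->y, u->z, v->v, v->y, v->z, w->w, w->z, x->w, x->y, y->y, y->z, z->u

none

The schema corresponds to a generalized confluence (Geach) condition: forall x forall y forall z ((x R^2 y & x R^2 z) -> exists w (yRw & z = w)).
(a): fails — xR²u, xR²u but no t with uRt and u=t.
(b): fails — aR²a, aR²a but no w with aRw and a=w.
(c): fails — uR²u, uR²w but no t with uRt and w=t.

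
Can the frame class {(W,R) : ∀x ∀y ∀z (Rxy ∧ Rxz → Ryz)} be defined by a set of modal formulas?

The condition is the Euclidean property. A defining modal formula is ◇r → □◇r.
Suppose ◇r→□◇r is valid. Take Rxy, Rxz and set V(r)={y}. Then ◇r at x, so □◇r at x, so ◇r at z, so some w with Rzw has r; w=y, i.e. Rzy. By symmetry of the argument, Ryz.

Yes — defined by ◇r → □◇r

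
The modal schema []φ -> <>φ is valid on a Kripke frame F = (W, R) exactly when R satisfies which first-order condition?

seriality

Suppose □φ→◇φ is valid. At any x set V(φ)=W. Then □φ at x, so ◇φ at x, so x has a successor.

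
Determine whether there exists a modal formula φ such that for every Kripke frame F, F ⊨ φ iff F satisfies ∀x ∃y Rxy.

This is a Sahlqvist condition; the D axiom □q → ◇q defines it.
Suppose □q→◇q is valid. At any x set V(q)=W. Then □q at x, so ◇q at x, so x has a successor.

Definable; □q → ◇q defines it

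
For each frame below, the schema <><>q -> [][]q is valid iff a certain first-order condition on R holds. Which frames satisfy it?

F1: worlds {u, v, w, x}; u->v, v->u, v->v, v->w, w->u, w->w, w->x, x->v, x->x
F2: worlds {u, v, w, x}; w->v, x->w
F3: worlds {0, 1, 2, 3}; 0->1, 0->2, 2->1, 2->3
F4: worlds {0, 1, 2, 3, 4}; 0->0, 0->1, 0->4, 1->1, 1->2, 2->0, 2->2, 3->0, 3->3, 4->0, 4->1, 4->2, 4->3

The schema corresponds to a generalized confluence (Geach) condition: forall x forall y forall z ((x R^2 y & x R^2 z) -> exists w (y = w & z = w)).
F1: fails — uR²u, uR²v but u ≠ v.
F2: satisfies the condition.
F3: fails — 0R²1, 0R²3 but 1 ≠ 3.
F4: fails — 0R²0, 0R²1 but 0 ≠ 1.

F2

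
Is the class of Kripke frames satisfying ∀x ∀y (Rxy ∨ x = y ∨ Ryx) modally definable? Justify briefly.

No

If a class were modally definable it would be closed under disjoint unions (Goldblatt–Thomason).
Take 2 disjoint single-world reflexive frames: each is trivially connected, but their disjoint union has 2 worlds with no edge between distinct components, so it is not connected.
Hence connectedness of R is not modally definable.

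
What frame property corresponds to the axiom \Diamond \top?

Seriality

◇⊤ holds at w iff w has a successor, so frame-validity of ◇⊤ is exactly seriality. Equivalently via □ψ → ◇ψ:
Suppose □ψ→◇ψ is valid. At any x set V(ψ)=W. Then □ψ at x, so ◇ψ at x, so x has a successor.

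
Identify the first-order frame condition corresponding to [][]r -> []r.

This is the C4 axiom.
It corresponds to density: forall x forall y (Rxy -> exists z (Rxz & Rzy)).

Density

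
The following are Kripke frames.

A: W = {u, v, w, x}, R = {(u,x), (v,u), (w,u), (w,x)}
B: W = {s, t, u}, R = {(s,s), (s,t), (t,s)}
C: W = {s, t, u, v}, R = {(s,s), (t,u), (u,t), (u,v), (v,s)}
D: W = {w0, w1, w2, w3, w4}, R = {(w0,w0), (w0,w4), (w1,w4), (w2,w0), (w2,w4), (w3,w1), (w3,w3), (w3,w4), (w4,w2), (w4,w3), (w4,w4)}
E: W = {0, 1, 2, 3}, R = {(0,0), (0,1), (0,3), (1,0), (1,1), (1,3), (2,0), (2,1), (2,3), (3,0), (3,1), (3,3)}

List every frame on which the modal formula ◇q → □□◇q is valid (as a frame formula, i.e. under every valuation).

E

Frame correspondent (Sahlqvist): ∀x ∀y ∀z ((xRy ∧ xR²z) → ∃w (y = w ∧ zRw)) — i.e. a generalized confluence (Geach) condition.
A: fails — vRu, vR²x but no t with u=t and xRt.
B: fails — sRt, sR²t but no w with t=w and tRw.
C: fails — tRu, tR²v but no w with u=w and vRw.
D: fails — w0Rw0, w0R²w3 but no w with w0=w and w3Rw.
E: ✓.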